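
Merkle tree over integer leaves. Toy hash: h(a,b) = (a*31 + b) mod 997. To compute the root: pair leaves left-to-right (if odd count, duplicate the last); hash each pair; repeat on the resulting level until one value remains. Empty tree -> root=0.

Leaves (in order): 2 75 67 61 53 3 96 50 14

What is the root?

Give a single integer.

L0: [2, 75, 67, 61, 53, 3, 96, 50, 14]
L1: h(2,75)=(2*31+75)%997=137 h(67,61)=(67*31+61)%997=144 h(53,3)=(53*31+3)%997=649 h(96,50)=(96*31+50)%997=35 h(14,14)=(14*31+14)%997=448 -> [137, 144, 649, 35, 448]
L2: h(137,144)=(137*31+144)%997=403 h(649,35)=(649*31+35)%997=214 h(448,448)=(448*31+448)%997=378 -> [403, 214, 378]
L3: h(403,214)=(403*31+214)%997=743 h(378,378)=(378*31+378)%997=132 -> [743, 132]
L4: h(743,132)=(743*31+132)%997=234 -> [234]

Answer: 234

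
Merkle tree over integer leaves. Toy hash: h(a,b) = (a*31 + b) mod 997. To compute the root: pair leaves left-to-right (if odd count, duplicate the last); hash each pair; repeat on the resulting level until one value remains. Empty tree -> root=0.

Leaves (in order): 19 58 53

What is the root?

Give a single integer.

Answer: 816

Derivation:
L0: [19, 58, 53]
L1: h(19,58)=(19*31+58)%997=647 h(53,53)=(53*31+53)%997=699 -> [647, 699]
L2: h(647,699)=(647*31+699)%997=816 -> [816]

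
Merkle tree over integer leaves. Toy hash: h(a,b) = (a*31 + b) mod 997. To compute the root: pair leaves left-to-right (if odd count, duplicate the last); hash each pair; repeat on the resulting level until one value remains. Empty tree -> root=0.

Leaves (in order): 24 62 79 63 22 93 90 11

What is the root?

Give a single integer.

L0: [24, 62, 79, 63, 22, 93, 90, 11]
L1: h(24,62)=(24*31+62)%997=806 h(79,63)=(79*31+63)%997=518 h(22,93)=(22*31+93)%997=775 h(90,11)=(90*31+11)%997=807 -> [806, 518, 775, 807]
L2: h(806,518)=(806*31+518)%997=579 h(775,807)=(775*31+807)%997=904 -> [579, 904]
L3: h(579,904)=(579*31+904)%997=907 -> [907]

Answer: 907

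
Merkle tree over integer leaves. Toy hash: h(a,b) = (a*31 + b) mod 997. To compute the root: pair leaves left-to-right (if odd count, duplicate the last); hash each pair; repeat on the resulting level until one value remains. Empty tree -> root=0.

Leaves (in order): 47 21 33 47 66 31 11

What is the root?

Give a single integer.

Answer: 833

Derivation:
L0: [47, 21, 33, 47, 66, 31, 11]
L1: h(47,21)=(47*31+21)%997=481 h(33,47)=(33*31+47)%997=73 h(66,31)=(66*31+31)%997=83 h(11,11)=(11*31+11)%997=352 -> [481, 73, 83, 352]
L2: h(481,73)=(481*31+73)%997=29 h(83,352)=(83*31+352)%997=931 -> [29, 931]
L3: h(29,931)=(29*31+931)%997=833 -> [833]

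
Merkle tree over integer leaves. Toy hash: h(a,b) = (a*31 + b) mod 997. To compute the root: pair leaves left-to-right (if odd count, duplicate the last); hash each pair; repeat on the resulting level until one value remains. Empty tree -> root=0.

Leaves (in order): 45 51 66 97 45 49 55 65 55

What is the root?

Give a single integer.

Answer: 584

Derivation:
L0: [45, 51, 66, 97, 45, 49, 55, 65, 55]
L1: h(45,51)=(45*31+51)%997=449 h(66,97)=(66*31+97)%997=149 h(45,49)=(45*31+49)%997=447 h(55,65)=(55*31+65)%997=773 h(55,55)=(55*31+55)%997=763 -> [449, 149, 447, 773, 763]
L2: h(449,149)=(449*31+149)%997=110 h(447,773)=(447*31+773)%997=672 h(763,763)=(763*31+763)%997=488 -> [110, 672, 488]
L3: h(110,672)=(110*31+672)%997=94 h(488,488)=(488*31+488)%997=661 -> [94, 661]
L4: h(94,661)=(94*31+661)%997=584 -> [584]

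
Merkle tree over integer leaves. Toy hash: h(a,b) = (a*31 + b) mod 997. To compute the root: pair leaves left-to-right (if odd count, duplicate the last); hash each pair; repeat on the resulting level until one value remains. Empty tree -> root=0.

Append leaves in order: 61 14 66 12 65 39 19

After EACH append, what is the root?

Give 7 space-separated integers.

After append 61 (leaves=[61]):
  L0: [61]
  root=61
After append 14 (leaves=[61, 14]):
  L0: [61, 14]
  L1: h(61,14)=(61*31+14)%997=908 -> [908]
  root=908
After append 66 (leaves=[61, 14, 66]):
  L0: [61, 14, 66]
  L1: h(61,14)=(61*31+14)%997=908 h(66,66)=(66*31+66)%997=118 -> [908, 118]
  L2: h(908,118)=(908*31+118)%997=350 -> [350]
  root=350
After append 12 (leaves=[61, 14, 66, 12]):
  L0: [61, 14, 66, 12]
  L1: h(61,14)=(61*31+14)%997=908 h(66,12)=(66*31+12)%997=64 -> [908, 64]
  L2: h(908,64)=(908*31+64)%997=296 -> [296]
  root=296
After append 65 (leaves=[61, 14, 66, 12, 65]):
  L0: [61, 14, 66, 12, 65]
  L1: h(61,14)=(61*31+14)%997=908 h(66,12)=(66*31+12)%997=64 h(65,65)=(65*31+65)%997=86 -> [908, 64, 86]
  L2: h(908,64)=(908*31+64)%997=296 h(86,86)=(86*31+86)%997=758 -> [296, 758]
  L3: h(296,758)=(296*31+758)%997=961 -> [961]
  root=961
After append 39 (leaves=[61, 14, 66, 12, 65, 39]):
  L0: [61, 14, 66, 12, 65, 39]
  L1: h(61,14)=(61*31+14)%997=908 h(66,12)=(66*31+12)%997=64 h(65,39)=(65*31+39)%997=60 -> [908, 64, 60]
  L2: h(908,64)=(908*31+64)%997=296 h(60,60)=(60*31+60)%997=923 -> [296, 923]
  L3: h(296,923)=(296*31+923)%997=129 -> [129]
  root=129
After append 19 (leaves=[61, 14, 66, 12, 65, 39, 19]):
  L0: [61, 14, 66, 12, 65, 39, 19]
  L1: h(61,14)=(61*31+14)%997=908 h(66,12)=(66*31+12)%997=64 h(65,39)=(65*31+39)%997=60 h(19,19)=(19*31+19)%997=608 -> [908, 64, 60, 608]
  L2: h(908,64)=(908*31+64)%997=296 h(60,608)=(60*31+608)%997=474 -> [296, 474]
  L3: h(296,474)=(296*31+474)%997=677 -> [677]
  root=677

Answer: 61 908 350 296 961 129 677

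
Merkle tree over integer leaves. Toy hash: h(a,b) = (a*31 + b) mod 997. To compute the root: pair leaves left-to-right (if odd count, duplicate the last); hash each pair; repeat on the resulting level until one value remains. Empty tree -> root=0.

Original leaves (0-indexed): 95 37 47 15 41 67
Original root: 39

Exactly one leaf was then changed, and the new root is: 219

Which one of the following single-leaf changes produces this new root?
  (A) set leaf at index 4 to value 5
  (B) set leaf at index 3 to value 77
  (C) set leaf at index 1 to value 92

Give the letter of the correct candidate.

Answer: A

Derivation:
Original leaves: [95, 37, 47, 15, 41, 67]
Target new root: 219
Try each candidate change and compute the resulting root:
Candidate A: set leaf[4] = 5 -> leaves = [95, 37, 47, 15, 5, 67]
  L0: [95, 37, 47, 15, 5, 67]
  L1: h(95,37)=(95*31+37)%997=988 h(47,15)=(47*31+15)%997=475 h(5,67)=(5*31+67)%997=222 -> [988, 475, 222]
  L2: h(988,475)=(988*31+475)%997=196 h(222,222)=(222*31+222)%997=125 -> [196, 125]
  L3: h(196,125)=(196*31+125)%997=219 -> [219]
  root = 219 == target 219  ** MATCH **
Candidate B: set leaf[3] = 77 -> leaves = [95, 37, 47, 77, 41, 67]
  L0: [95, 37, 47, 77, 41, 67]
  L1: h(95,37)=(95*31+37)%997=988 h(47,77)=(47*31+77)%997=537 h(41,67)=(41*31+67)%997=341 -> [988, 537, 341]
  L2: h(988,537)=(988*31+537)%997=258 h(341,341)=(341*31+341)%997=942 -> [258, 942]
  L3: h(258,942)=(258*31+942)%997=964 -> [964]
  root = 964 != target 219
Candidate C: set leaf[1] = 92 -> leaves = [95, 92, 47, 15, 41, 67]
  L0: [95, 92, 47, 15, 41, 67]
  L1: h(95,92)=(95*31+92)%997=46 h(47,15)=(47*31+15)%997=475 h(41,67)=(41*31+67)%997=341 -> [46, 475, 341]
  L2: h(46,475)=(46*31+475)%997=904 h(341,341)=(341*31+341)%997=942 -> [904, 942]
  L3: h(904,942)=(904*31+942)%997=53 -> [53]
  root = 53 != target 219
Candidate A produces the target root.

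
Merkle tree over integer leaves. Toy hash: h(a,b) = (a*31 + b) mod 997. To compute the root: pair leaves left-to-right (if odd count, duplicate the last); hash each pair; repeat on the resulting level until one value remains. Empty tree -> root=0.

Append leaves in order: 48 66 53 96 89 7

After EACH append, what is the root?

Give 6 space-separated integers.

Answer: 48 557 20 63 368 735

Derivation:
After append 48 (leaves=[48]):
  L0: [48]
  root=48
After append 66 (leaves=[48, 66]):
  L0: [48, 66]
  L1: h(48,66)=(48*31+66)%997=557 -> [557]
  root=557
After append 53 (leaves=[48, 66, 53]):
  L0: [48, 66, 53]
  L1: h(48,66)=(48*31+66)%997=557 h(53,53)=(53*31+53)%997=699 -> [557, 699]
  L2: h(557,699)=(557*31+699)%997=20 -> [20]
  root=20
After append 96 (leaves=[48, 66, 53, 96]):
  L0: [48, 66, 53, 96]
  L1: h(48,66)=(48*31+66)%997=557 h(53,96)=(53*31+96)%997=742 -> [557, 742]
  L2: h(557,742)=(557*31+742)%997=63 -> [63]
  root=63
After append 89 (leaves=[48, 66, 53, 96, 89]):
  L0: [48, 66, 53, 96, 89]
  L1: h(48,66)=(48*31+66)%997=557 h(53,96)=(53*31+96)%997=742 h(89,89)=(89*31+89)%997=854 -> [557, 742, 854]
  L2: h(557,742)=(557*31+742)%997=63 h(854,854)=(854*31+854)%997=409 -> [63, 409]
  L3: h(63,409)=(63*31+409)%997=368 -> [368]
  root=368
After append 7 (leaves=[48, 66, 53, 96, 89, 7]):
  L0: [48, 66, 53, 96, 89, 7]
  L1: h(48,66)=(48*31+66)%997=557 h(53,96)=(53*31+96)%997=742 h(89,7)=(89*31+7)%997=772 -> [557, 742, 772]
  L2: h(557,742)=(557*31+742)%997=63 h(772,772)=(772*31+772)%997=776 -> [63, 776]
  L3: h(63,776)=(63*31+776)%997=735 -> [735]
  root=735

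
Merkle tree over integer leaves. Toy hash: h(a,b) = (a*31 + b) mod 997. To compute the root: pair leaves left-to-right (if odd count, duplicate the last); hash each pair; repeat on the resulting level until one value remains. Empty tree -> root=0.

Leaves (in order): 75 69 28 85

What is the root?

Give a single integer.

Answer: 392

Derivation:
L0: [75, 69, 28, 85]
L1: h(75,69)=(75*31+69)%997=400 h(28,85)=(28*31+85)%997=953 -> [400, 953]
L2: h(400,953)=(400*31+953)%997=392 -> [392]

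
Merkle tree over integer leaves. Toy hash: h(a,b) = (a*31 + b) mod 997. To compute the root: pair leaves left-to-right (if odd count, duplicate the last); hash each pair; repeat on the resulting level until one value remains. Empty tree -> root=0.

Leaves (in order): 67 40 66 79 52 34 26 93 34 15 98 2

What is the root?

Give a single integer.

Answer: 318

Derivation:
L0: [67, 40, 66, 79, 52, 34, 26, 93, 34, 15, 98, 2]
L1: h(67,40)=(67*31+40)%997=123 h(66,79)=(66*31+79)%997=131 h(52,34)=(52*31+34)%997=649 h(26,93)=(26*31+93)%997=899 h(34,15)=(34*31+15)%997=72 h(98,2)=(98*31+2)%997=49 -> [123, 131, 649, 899, 72, 49]
L2: h(123,131)=(123*31+131)%997=953 h(649,899)=(649*31+899)%997=81 h(72,49)=(72*31+49)%997=287 -> [953, 81, 287]
L3: h(953,81)=(953*31+81)%997=711 h(287,287)=(287*31+287)%997=211 -> [711, 211]
L4: h(711,211)=(711*31+211)%997=318 -> [318]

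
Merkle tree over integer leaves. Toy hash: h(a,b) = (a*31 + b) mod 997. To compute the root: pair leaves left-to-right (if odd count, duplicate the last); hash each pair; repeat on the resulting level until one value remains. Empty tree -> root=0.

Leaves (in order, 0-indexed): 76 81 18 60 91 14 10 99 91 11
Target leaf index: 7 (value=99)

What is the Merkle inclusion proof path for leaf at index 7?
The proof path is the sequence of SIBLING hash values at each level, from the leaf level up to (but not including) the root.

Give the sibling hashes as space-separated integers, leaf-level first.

Answer: 10 841 393 692

Derivation:
L0 (leaves): [76, 81, 18, 60, 91, 14, 10, 99, 91, 11], target index=7
L1: h(76,81)=(76*31+81)%997=443 [pair 0] h(18,60)=(18*31+60)%997=618 [pair 1] h(91,14)=(91*31+14)%997=841 [pair 2] h(10,99)=(10*31+99)%997=409 [pair 3] h(91,11)=(91*31+11)%997=838 [pair 4] -> [443, 618, 841, 409, 838]
  Sibling for proof at L0: 10
L2: h(443,618)=(443*31+618)%997=393 [pair 0] h(841,409)=(841*31+409)%997=558 [pair 1] h(838,838)=(838*31+838)%997=894 [pair 2] -> [393, 558, 894]
  Sibling for proof at L1: 841
L3: h(393,558)=(393*31+558)%997=777 [pair 0] h(894,894)=(894*31+894)%997=692 [pair 1] -> [777, 692]
  Sibling for proof at L2: 393
L4: h(777,692)=(777*31+692)%997=851 [pair 0] -> [851]
  Sibling for proof at L3: 692
Root: 851
Proof path (sibling hashes from leaf to root): [10, 841, 393, 692]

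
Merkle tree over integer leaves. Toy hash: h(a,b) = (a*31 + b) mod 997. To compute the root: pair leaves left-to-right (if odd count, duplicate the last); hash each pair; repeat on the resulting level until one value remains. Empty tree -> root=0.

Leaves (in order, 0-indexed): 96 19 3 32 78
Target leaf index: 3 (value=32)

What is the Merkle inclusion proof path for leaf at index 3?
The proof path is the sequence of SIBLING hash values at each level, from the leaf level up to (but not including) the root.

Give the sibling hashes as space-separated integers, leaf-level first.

L0 (leaves): [96, 19, 3, 32, 78], target index=3
L1: h(96,19)=(96*31+19)%997=4 [pair 0] h(3,32)=(3*31+32)%997=125 [pair 1] h(78,78)=(78*31+78)%997=502 [pair 2] -> [4, 125, 502]
  Sibling for proof at L0: 3
L2: h(4,125)=(4*31+125)%997=249 [pair 0] h(502,502)=(502*31+502)%997=112 [pair 1] -> [249, 112]
  Sibling for proof at L1: 4
L3: h(249,112)=(249*31+112)%997=852 [pair 0] -> [852]
  Sibling for proof at L2: 112
Root: 852
Proof path (sibling hashes from leaf to root): [3, 4, 112]

Answer: 3 4 112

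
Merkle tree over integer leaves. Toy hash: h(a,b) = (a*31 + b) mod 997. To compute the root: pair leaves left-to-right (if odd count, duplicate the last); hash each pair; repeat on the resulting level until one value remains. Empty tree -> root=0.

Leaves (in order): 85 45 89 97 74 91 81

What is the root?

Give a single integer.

Answer: 787

Derivation:
L0: [85, 45, 89, 97, 74, 91, 81]
L1: h(85,45)=(85*31+45)%997=686 h(89,97)=(89*31+97)%997=862 h(74,91)=(74*31+91)%997=391 h(81,81)=(81*31+81)%997=598 -> [686, 862, 391, 598]
L2: h(686,862)=(686*31+862)%997=194 h(391,598)=(391*31+598)%997=755 -> [194, 755]
L3: h(194,755)=(194*31+755)%997=787 -> [787]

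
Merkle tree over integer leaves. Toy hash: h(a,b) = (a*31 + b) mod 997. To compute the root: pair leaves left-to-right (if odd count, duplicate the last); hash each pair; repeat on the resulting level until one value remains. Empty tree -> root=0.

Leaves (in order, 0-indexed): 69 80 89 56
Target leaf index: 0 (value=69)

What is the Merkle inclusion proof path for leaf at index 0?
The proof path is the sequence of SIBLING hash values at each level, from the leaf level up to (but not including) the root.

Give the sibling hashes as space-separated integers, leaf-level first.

Answer: 80 821

Derivation:
L0 (leaves): [69, 80, 89, 56], target index=0
L1: h(69,80)=(69*31+80)%997=225 [pair 0] h(89,56)=(89*31+56)%997=821 [pair 1] -> [225, 821]
  Sibling for proof at L0: 80
L2: h(225,821)=(225*31+821)%997=817 [pair 0] -> [817]
  Sibling for proof at L1: 821
Root: 817
Proof path (sibling hashes from leaf to root): [80, 821]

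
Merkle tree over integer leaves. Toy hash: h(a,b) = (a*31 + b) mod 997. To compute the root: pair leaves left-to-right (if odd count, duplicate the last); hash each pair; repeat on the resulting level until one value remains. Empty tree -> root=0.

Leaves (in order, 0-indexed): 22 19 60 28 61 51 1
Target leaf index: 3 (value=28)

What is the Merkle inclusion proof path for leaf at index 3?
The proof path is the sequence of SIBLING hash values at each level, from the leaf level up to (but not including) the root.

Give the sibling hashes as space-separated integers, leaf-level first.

L0 (leaves): [22, 19, 60, 28, 61, 51, 1], target index=3
L1: h(22,19)=(22*31+19)%997=701 [pair 0] h(60,28)=(60*31+28)%997=891 [pair 1] h(61,51)=(61*31+51)%997=945 [pair 2] h(1,1)=(1*31+1)%997=32 [pair 3] -> [701, 891, 945, 32]
  Sibling for proof at L0: 60
L2: h(701,891)=(701*31+891)%997=688 [pair 0] h(945,32)=(945*31+32)%997=414 [pair 1] -> [688, 414]
  Sibling for proof at L1: 701
L3: h(688,414)=(688*31+414)%997=805 [pair 0] -> [805]
  Sibling for proof at L2: 414
Root: 805
Proof path (sibling hashes from leaf to root): [60, 701, 414]

Answer: 60 701 414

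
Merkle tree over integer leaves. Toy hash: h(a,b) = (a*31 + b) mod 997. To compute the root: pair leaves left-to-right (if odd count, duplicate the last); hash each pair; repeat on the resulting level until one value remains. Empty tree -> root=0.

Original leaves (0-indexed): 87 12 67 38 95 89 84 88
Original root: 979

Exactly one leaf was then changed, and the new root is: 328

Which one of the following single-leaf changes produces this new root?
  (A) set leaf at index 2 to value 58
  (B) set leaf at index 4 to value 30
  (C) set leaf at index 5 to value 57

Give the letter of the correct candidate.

Original leaves: [87, 12, 67, 38, 95, 89, 84, 88]
Target new root: 328
Try each candidate change and compute the resulting root:
Candidate A: set leaf[2] = 58 -> leaves = [87, 12, 58, 38, 95, 89, 84, 88]
  L0: [87, 12, 58, 38, 95, 89, 84, 88]
  L1: h(87,12)=(87*31+12)%997=715 h(58,38)=(58*31+38)%997=839 h(95,89)=(95*31+89)%997=43 h(84,88)=(84*31+88)%997=698 -> [715, 839, 43, 698]
  L2: h(715,839)=(715*31+839)%997=73 h(43,698)=(43*31+698)%997=37 -> [73, 37]
  L3: h(73,37)=(73*31+37)%997=306 -> [306]
  root = 306 != target 328
Candidate B: set leaf[4] = 30 -> leaves = [87, 12, 67, 38, 30, 89, 84, 88]
  L0: [87, 12, 67, 38, 30, 89, 84, 88]
  L1: h(87,12)=(87*31+12)%997=715 h(67,38)=(67*31+38)%997=121 h(30,89)=(30*31+89)%997=22 h(84,88)=(84*31+88)%997=698 -> [715, 121, 22, 698]
  L2: h(715,121)=(715*31+121)%997=352 h(22,698)=(22*31+698)%997=383 -> [352, 383]
  L3: h(352,383)=(352*31+383)%997=328 -> [328]
  root = 328 == target 328  ** MATCH **
Candidate C: set leaf[5] = 57 -> leaves = [87, 12, 67, 38, 95, 57, 84, 88]
  L0: [87, 12, 67, 38, 95, 57, 84, 88]
  L1: h(87,12)=(87*31+12)%997=715 h(67,38)=(67*31+38)%997=121 h(95,57)=(95*31+57)%997=11 h(84,88)=(84*31+88)%997=698 -> [715, 121, 11, 698]
  L2: h(715,121)=(715*31+121)%997=352 h(11,698)=(11*31+698)%997=42 -> [352, 42]
  L3: h(352,42)=(352*31+42)%997=984 -> [984]
  root = 984 != target 328
Candidate B produces the target root.

Answer: B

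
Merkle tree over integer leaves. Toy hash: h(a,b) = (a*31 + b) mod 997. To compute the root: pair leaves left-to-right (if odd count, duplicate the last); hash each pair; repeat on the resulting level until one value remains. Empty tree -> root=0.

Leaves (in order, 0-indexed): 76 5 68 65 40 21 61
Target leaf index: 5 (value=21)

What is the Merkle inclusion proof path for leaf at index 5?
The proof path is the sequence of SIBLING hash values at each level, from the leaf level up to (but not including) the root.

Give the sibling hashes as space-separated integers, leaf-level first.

Answer: 40 955 589

Derivation:
L0 (leaves): [76, 5, 68, 65, 40, 21, 61], target index=5
L1: h(76,5)=(76*31+5)%997=367 [pair 0] h(68,65)=(68*31+65)%997=179 [pair 1] h(40,21)=(40*31+21)%997=264 [pair 2] h(61,61)=(61*31+61)%997=955 [pair 3] -> [367, 179, 264, 955]
  Sibling for proof at L0: 40
L2: h(367,179)=(367*31+179)%997=589 [pair 0] h(264,955)=(264*31+955)%997=166 [pair 1] -> [589, 166]
  Sibling for proof at L1: 955
L3: h(589,166)=(589*31+166)%997=479 [pair 0] -> [479]
  Sibling for proof at L2: 589
Root: 479
Proof path (sibling hashes from leaf to root): [40, 955, 589]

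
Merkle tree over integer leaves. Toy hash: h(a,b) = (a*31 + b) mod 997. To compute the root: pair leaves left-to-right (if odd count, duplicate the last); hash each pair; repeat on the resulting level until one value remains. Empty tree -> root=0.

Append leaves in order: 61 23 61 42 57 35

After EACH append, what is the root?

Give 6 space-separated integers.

Answer: 61 917 469 450 534 827

Derivation:
After append 61 (leaves=[61]):
  L0: [61]
  root=61
After append 23 (leaves=[61, 23]):
  L0: [61, 23]
  L1: h(61,23)=(61*31+23)%997=917 -> [917]
  root=917
After append 61 (leaves=[61, 23, 61]):
  L0: [61, 23, 61]
  L1: h(61,23)=(61*31+23)%997=917 h(61,61)=(61*31+61)%997=955 -> [917, 955]
  L2: h(917,955)=(917*31+955)%997=469 -> [469]
  root=469
After append 42 (leaves=[61, 23, 61, 42]):
  L0: [61, 23, 61, 42]
  L1: h(61,23)=(61*31+23)%997=917 h(61,42)=(61*31+42)%997=936 -> [917, 936]
  L2: h(917,936)=(917*31+936)%997=450 -> [450]
  root=450
After append 57 (leaves=[61, 23, 61, 42, 57]):
  L0: [61, 23, 61, 42, 57]
  L1: h(61,23)=(61*31+23)%997=917 h(61,42)=(61*31+42)%997=936 h(57,57)=(57*31+57)%997=827 -> [917, 936, 827]
  L2: h(917,936)=(917*31+936)%997=450 h(827,827)=(827*31+827)%997=542 -> [450, 542]
  L3: h(450,542)=(450*31+542)%997=534 -> [534]
  root=534
After append 35 (leaves=[61, 23, 61, 42, 57, 35]):
  L0: [61, 23, 61, 42, 57, 35]
  L1: h(61,23)=(61*31+23)%997=917 h(61,42)=(61*31+42)%997=936 h(57,35)=(57*31+35)%997=805 -> [917, 936, 805]
  L2: h(917,936)=(917*31+936)%997=450 h(805,805)=(805*31+805)%997=835 -> [450, 835]
  L3: h(450,835)=(450*31+835)%997=827 -> [827]
  root=827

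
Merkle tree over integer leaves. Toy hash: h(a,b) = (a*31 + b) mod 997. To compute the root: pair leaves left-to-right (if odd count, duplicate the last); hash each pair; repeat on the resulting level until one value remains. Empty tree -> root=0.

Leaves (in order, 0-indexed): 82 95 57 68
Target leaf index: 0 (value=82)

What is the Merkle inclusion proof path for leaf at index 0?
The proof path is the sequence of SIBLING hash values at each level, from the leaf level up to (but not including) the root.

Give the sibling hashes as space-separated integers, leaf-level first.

Answer: 95 838

Derivation:
L0 (leaves): [82, 95, 57, 68], target index=0
L1: h(82,95)=(82*31+95)%997=643 [pair 0] h(57,68)=(57*31+68)%997=838 [pair 1] -> [643, 838]
  Sibling for proof at L0: 95
L2: h(643,838)=(643*31+838)%997=831 [pair 0] -> [831]
  Sibling for proof at L1: 838
Root: 831
Proof path (sibling hashes from leaf to root): [95, 838]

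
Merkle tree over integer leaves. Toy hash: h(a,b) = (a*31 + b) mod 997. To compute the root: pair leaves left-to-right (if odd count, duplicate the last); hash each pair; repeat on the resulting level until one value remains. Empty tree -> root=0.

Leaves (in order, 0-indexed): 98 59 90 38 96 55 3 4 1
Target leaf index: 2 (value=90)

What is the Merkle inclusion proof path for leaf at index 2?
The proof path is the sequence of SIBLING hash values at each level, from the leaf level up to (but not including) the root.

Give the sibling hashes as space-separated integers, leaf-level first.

Answer: 38 106 340 864

Derivation:
L0 (leaves): [98, 59, 90, 38, 96, 55, 3, 4, 1], target index=2
L1: h(98,59)=(98*31+59)%997=106 [pair 0] h(90,38)=(90*31+38)%997=834 [pair 1] h(96,55)=(96*31+55)%997=40 [pair 2] h(3,4)=(3*31+4)%997=97 [pair 3] h(1,1)=(1*31+1)%997=32 [pair 4] -> [106, 834, 40, 97, 32]
  Sibling for proof at L0: 38
L2: h(106,834)=(106*31+834)%997=132 [pair 0] h(40,97)=(40*31+97)%997=340 [pair 1] h(32,32)=(32*31+32)%997=27 [pair 2] -> [132, 340, 27]
  Sibling for proof at L1: 106
L3: h(132,340)=(132*31+340)%997=444 [pair 0] h(27,27)=(27*31+27)%997=864 [pair 1] -> [444, 864]
  Sibling for proof at L2: 340
L4: h(444,864)=(444*31+864)%997=670 [pair 0] -> [670]
  Sibling for proof at L3: 864
Root: 670
Proof path (sibling hashes from leaf to root): [38, 106, 340, 864]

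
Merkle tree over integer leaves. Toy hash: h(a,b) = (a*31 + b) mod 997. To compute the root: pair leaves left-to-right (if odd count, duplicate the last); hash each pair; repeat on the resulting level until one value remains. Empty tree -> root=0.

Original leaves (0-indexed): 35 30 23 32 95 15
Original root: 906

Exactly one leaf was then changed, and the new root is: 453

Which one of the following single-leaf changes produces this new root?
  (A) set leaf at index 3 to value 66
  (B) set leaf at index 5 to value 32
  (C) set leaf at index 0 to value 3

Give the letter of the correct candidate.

Original leaves: [35, 30, 23, 32, 95, 15]
Target new root: 453
Try each candidate change and compute the resulting root:
Candidate A: set leaf[3] = 66 -> leaves = [35, 30, 23, 66, 95, 15]
  L0: [35, 30, 23, 66, 95, 15]
  L1: h(35,30)=(35*31+30)%997=118 h(23,66)=(23*31+66)%997=779 h(95,15)=(95*31+15)%997=966 -> [118, 779, 966]
  L2: h(118,779)=(118*31+779)%997=449 h(966,966)=(966*31+966)%997=5 -> [449, 5]
  L3: h(449,5)=(449*31+5)%997=963 -> [963]
  root = 963 != target 453
Candidate B: set leaf[5] = 32 -> leaves = [35, 30, 23, 32, 95, 32]
  L0: [35, 30, 23, 32, 95, 32]
  L1: h(35,30)=(35*31+30)%997=118 h(23,32)=(23*31+32)%997=745 h(95,32)=(95*31+32)%997=983 -> [118, 745, 983]
  L2: h(118,745)=(118*31+745)%997=415 h(983,983)=(983*31+983)%997=549 -> [415, 549]
  L3: h(415,549)=(415*31+549)%997=453 -> [453]
  root = 453 == target 453  ** MATCH **
Candidate C: set leaf[0] = 3 -> leaves = [3, 30, 23, 32, 95, 15]
  L0: [3, 30, 23, 32, 95, 15]
  L1: h(3,30)=(3*31+30)%997=123 h(23,32)=(23*31+32)%997=745 h(95,15)=(95*31+15)%997=966 -> [123, 745, 966]
  L2: h(123,745)=(123*31+745)%997=570 h(966,966)=(966*31+966)%997=5 -> [570, 5]
  L3: h(570,5)=(570*31+5)%997=726 -> [726]
  root = 726 != target 453
Candidate B produces the target root.

Answer: B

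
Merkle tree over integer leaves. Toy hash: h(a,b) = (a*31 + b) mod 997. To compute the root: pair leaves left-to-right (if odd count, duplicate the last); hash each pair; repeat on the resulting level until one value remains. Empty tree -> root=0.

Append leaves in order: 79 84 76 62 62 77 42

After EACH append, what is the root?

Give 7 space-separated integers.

Answer: 79 539 198 184 399 879 224

Derivation:
After append 79 (leaves=[79]):
  L0: [79]
  root=79
After append 84 (leaves=[79, 84]):
  L0: [79, 84]
  L1: h(79,84)=(79*31+84)%997=539 -> [539]
  root=539
After append 76 (leaves=[79, 84, 76]):
  L0: [79, 84, 76]
  L1: h(79,84)=(79*31+84)%997=539 h(76,76)=(76*31+76)%997=438 -> [539, 438]
  L2: h(539,438)=(539*31+438)%997=198 -> [198]
  root=198
After append 62 (leaves=[79, 84, 76, 62]):
  L0: [79, 84, 76, 62]
  L1: h(79,84)=(79*31+84)%997=539 h(76,62)=(76*31+62)%997=424 -> [539, 424]
  L2: h(539,424)=(539*31+424)%997=184 -> [184]
  root=184
After append 62 (leaves=[79, 84, 76, 62, 62]):
  L0: [79, 84, 76, 62, 62]
  L1: h(79,84)=(79*31+84)%997=539 h(76,62)=(76*31+62)%997=424 h(62,62)=(62*31+62)%997=987 -> [539, 424, 987]
  L2: h(539,424)=(539*31+424)%997=184 h(987,987)=(987*31+987)%997=677 -> [184, 677]
  L3: h(184,677)=(184*31+677)%997=399 -> [399]
  root=399
After append 77 (leaves=[79, 84, 76, 62, 62, 77]):
  L0: [79, 84, 76, 62, 62, 77]
  L1: h(79,84)=(79*31+84)%997=539 h(76,62)=(76*31+62)%997=424 h(62,77)=(62*31+77)%997=5 -> [539, 424, 5]
  L2: h(539,424)=(539*31+424)%997=184 h(5,5)=(5*31+5)%997=160 -> [184, 160]
  L3: h(184,160)=(184*31+160)%997=879 -> [879]
  root=879
After append 42 (leaves=[79, 84, 76, 62, 62, 77, 42]):
  L0: [79, 84, 76, 62, 62, 77, 42]
  L1: h(79,84)=(79*31+84)%997=539 h(76,62)=(76*31+62)%997=424 h(62,77)=(62*31+77)%997=5 h(42,42)=(42*31+42)%997=347 -> [539, 424, 5, 347]
  L2: h(539,424)=(539*31+424)%997=184 h(5,347)=(5*31+347)%997=502 -> [184, 502]
  L3: h(184,502)=(184*31+502)%997=224 -> [224]
  root=224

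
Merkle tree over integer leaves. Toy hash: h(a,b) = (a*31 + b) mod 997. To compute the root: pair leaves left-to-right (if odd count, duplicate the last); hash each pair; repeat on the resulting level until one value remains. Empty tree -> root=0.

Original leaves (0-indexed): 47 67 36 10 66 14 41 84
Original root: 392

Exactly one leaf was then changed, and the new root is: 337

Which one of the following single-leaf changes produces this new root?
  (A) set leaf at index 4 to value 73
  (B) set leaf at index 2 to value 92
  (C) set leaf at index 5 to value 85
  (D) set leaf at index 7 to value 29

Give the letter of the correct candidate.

Original leaves: [47, 67, 36, 10, 66, 14, 41, 84]
Target new root: 337
Try each candidate change and compute the resulting root:
Candidate A: set leaf[4] = 73 -> leaves = [47, 67, 36, 10, 73, 14, 41, 84]
  L0: [47, 67, 36, 10, 73, 14, 41, 84]
  L1: h(47,67)=(47*31+67)%997=527 h(36,10)=(36*31+10)%997=129 h(73,14)=(73*31+14)%997=283 h(41,84)=(41*31+84)%997=358 -> [527, 129, 283, 358]
  L2: h(527,129)=(527*31+129)%997=514 h(283,358)=(283*31+358)%997=158 -> [514, 158]
  L3: h(514,158)=(514*31+158)%997=140 -> [140]
  root = 140 != target 337
Candidate B: set leaf[2] = 92 -> leaves = [47, 67, 92, 10, 66, 14, 41, 84]
  L0: [47, 67, 92, 10, 66, 14, 41, 84]
  L1: h(47,67)=(47*31+67)%997=527 h(92,10)=(92*31+10)%997=868 h(66,14)=(66*31+14)%997=66 h(41,84)=(41*31+84)%997=358 -> [527, 868, 66, 358]
  L2: h(527,868)=(527*31+868)%997=256 h(66,358)=(66*31+358)%997=410 -> [256, 410]
  L3: h(256,410)=(256*31+410)%997=370 -> [370]
  root = 370 != target 337
Candidate C: set leaf[5] = 85 -> leaves = [47, 67, 36, 10, 66, 85, 41, 84]
  L0: [47, 67, 36, 10, 66, 85, 41, 84]
  L1: h(47,67)=(47*31+67)%997=527 h(36,10)=(36*31+10)%997=129 h(66,85)=(66*31+85)%997=137 h(41,84)=(41*31+84)%997=358 -> [527, 129, 137, 358]
  L2: h(527,129)=(527*31+129)%997=514 h(137,358)=(137*31+358)%997=617 -> [514, 617]
  L3: h(514,617)=(514*31+617)%997=599 -> [599]
  root = 599 != target 337
Candidate D: set leaf[7] = 29 -> leaves = [47, 67, 36, 10, 66, 14, 41, 29]
  L0: [47, 67, 36, 10, 66, 14, 41, 29]
  L1: h(47,67)=(47*31+67)%997=527 h(36,10)=(36*31+10)%997=129 h(66,14)=(66*31+14)%997=66 h(41,29)=(41*31+29)%997=303 -> [527, 129, 66, 303]
  L2: h(527,129)=(527*31+129)%997=514 h(66,303)=(66*31+303)%997=355 -> [514, 355]
  L3: h(514,355)=(514*31+355)%997=337 -> [337]
  root = 337 == target 337  ** MATCH **
Candidate D produces the target root.

Answer: D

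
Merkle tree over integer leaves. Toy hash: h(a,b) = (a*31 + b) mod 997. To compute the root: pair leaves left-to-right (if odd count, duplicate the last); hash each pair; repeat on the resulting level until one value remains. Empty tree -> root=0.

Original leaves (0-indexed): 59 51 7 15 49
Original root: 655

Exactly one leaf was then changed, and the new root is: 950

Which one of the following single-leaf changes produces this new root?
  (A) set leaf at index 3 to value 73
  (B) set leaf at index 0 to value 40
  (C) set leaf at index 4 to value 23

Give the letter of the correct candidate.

Original leaves: [59, 51, 7, 15, 49]
Target new root: 950
Try each candidate change and compute the resulting root:
Candidate A: set leaf[3] = 73 -> leaves = [59, 51, 7, 73, 49]
  L0: [59, 51, 7, 73, 49]
  L1: h(59,51)=(59*31+51)%997=883 h(7,73)=(7*31+73)%997=290 h(49,49)=(49*31+49)%997=571 -> [883, 290, 571]
  L2: h(883,290)=(883*31+290)%997=744 h(571,571)=(571*31+571)%997=326 -> [744, 326]
  L3: h(744,326)=(744*31+326)%997=459 -> [459]
  root = 459 != target 950
Candidate B: set leaf[0] = 40 -> leaves = [40, 51, 7, 15, 49]
  L0: [40, 51, 7, 15, 49]
  L1: h(40,51)=(40*31+51)%997=294 h(7,15)=(7*31+15)%997=232 h(49,49)=(49*31+49)%997=571 -> [294, 232, 571]
  L2: h(294,232)=(294*31+232)%997=373 h(571,571)=(571*31+571)%997=326 -> [373, 326]
  L3: h(373,326)=(373*31+326)%997=922 -> [922]
  root = 922 != target 950
Candidate C: set leaf[4] = 23 -> leaves = [59, 51, 7, 15, 23]
  L0: [59, 51, 7, 15, 23]
  L1: h(59,51)=(59*31+51)%997=883 h(7,15)=(7*31+15)%997=232 h(23,23)=(23*31+23)%997=736 -> [883, 232, 736]
  L2: h(883,232)=(883*31+232)%997=686 h(736,736)=(736*31+736)%997=621 -> [686, 621]
  L3: h(686,621)=(686*31+621)%997=950 -> [950]
  root = 950 == target 950  ** MATCH **
Candidate C produces the target root.

Answer: C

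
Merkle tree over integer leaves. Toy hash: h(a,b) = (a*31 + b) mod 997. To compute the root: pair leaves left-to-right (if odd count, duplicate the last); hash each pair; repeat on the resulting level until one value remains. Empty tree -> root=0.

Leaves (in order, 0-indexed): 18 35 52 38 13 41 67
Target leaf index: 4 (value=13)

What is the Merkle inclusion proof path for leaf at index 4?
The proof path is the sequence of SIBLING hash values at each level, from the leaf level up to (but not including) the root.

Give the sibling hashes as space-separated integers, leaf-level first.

L0 (leaves): [18, 35, 52, 38, 13, 41, 67], target index=4
L1: h(18,35)=(18*31+35)%997=593 [pair 0] h(52,38)=(52*31+38)%997=653 [pair 1] h(13,41)=(13*31+41)%997=444 [pair 2] h(67,67)=(67*31+67)%997=150 [pair 3] -> [593, 653, 444, 150]
  Sibling for proof at L0: 41
L2: h(593,653)=(593*31+653)%997=93 [pair 0] h(444,150)=(444*31+150)%997=953 [pair 1] -> [93, 953]
  Sibling for proof at L1: 150
L3: h(93,953)=(93*31+953)%997=845 [pair 0] -> [845]
  Sibling for proof at L2: 93
Root: 845
Proof path (sibling hashes from leaf to root): [41, 150, 93]

Answer: 41 150 93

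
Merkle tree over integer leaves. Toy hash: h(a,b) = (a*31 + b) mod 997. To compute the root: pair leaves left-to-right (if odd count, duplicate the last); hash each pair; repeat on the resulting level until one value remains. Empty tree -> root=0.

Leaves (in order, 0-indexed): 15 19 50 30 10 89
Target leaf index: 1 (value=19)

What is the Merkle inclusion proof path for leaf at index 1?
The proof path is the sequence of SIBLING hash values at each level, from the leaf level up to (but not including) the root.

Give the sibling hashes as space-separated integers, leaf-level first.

Answer: 15 583 804

Derivation:
L0 (leaves): [15, 19, 50, 30, 10, 89], target index=1
L1: h(15,19)=(15*31+19)%997=484 [pair 0] h(50,30)=(50*31+30)%997=583 [pair 1] h(10,89)=(10*31+89)%997=399 [pair 2] -> [484, 583, 399]
  Sibling for proof at L0: 15
L2: h(484,583)=(484*31+583)%997=632 [pair 0] h(399,399)=(399*31+399)%997=804 [pair 1] -> [632, 804]
  Sibling for proof at L1: 583
L3: h(632,804)=(632*31+804)%997=456 [pair 0] -> [456]
  Sibling for proof at L2: 804
Root: 456
Proof path (sibling hashes from leaf to root): [15, 583, 804]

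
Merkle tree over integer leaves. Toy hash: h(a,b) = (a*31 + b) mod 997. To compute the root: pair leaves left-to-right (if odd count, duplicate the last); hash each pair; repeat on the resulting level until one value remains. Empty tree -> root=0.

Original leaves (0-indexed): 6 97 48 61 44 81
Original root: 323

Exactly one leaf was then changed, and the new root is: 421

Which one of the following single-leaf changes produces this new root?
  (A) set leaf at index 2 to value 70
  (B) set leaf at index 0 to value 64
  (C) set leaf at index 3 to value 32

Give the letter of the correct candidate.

Answer: C

Derivation:
Original leaves: [6, 97, 48, 61, 44, 81]
Target new root: 421
Try each candidate change and compute the resulting root:
Candidate A: set leaf[2] = 70 -> leaves = [6, 97, 70, 61, 44, 81]
  L0: [6, 97, 70, 61, 44, 81]
  L1: h(6,97)=(6*31+97)%997=283 h(70,61)=(70*31+61)%997=237 h(44,81)=(44*31+81)%997=448 -> [283, 237, 448]
  L2: h(283,237)=(283*31+237)%997=37 h(448,448)=(448*31+448)%997=378 -> [37, 378]
  L3: h(37,378)=(37*31+378)%997=528 -> [528]
  root = 528 != target 421
Candidate B: set leaf[0] = 64 -> leaves = [64, 97, 48, 61, 44, 81]
  L0: [64, 97, 48, 61, 44, 81]
  L1: h(64,97)=(64*31+97)%997=87 h(48,61)=(48*31+61)%997=552 h(44,81)=(44*31+81)%997=448 -> [87, 552, 448]
  L2: h(87,552)=(87*31+552)%997=258 h(448,448)=(448*31+448)%997=378 -> [258, 378]
  L3: h(258,378)=(258*31+378)%997=400 -> [400]
  root = 400 != target 421
Candidate C: set leaf[3] = 32 -> leaves = [6, 97, 48, 32, 44, 81]
  L0: [6, 97, 48, 32, 44, 81]
  L1: h(6,97)=(6*31+97)%997=283 h(48,32)=(48*31+32)%997=523 h(44,81)=(44*31+81)%997=448 -> [283, 523, 448]
  L2: h(283,523)=(283*31+523)%997=323 h(448,448)=(448*31+448)%997=378 -> [323, 378]
  L3: h(323,378)=(323*31+378)%997=421 -> [421]
  root = 421 == target 421  ** MATCH **
Candidate C produces the target root.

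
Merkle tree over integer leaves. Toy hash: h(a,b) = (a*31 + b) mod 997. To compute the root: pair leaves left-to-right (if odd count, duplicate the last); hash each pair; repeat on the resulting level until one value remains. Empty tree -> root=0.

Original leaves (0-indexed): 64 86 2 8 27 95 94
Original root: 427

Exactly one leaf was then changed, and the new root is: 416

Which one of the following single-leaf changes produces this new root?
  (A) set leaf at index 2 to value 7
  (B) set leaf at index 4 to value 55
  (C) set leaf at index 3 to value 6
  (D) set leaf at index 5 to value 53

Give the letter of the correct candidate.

Original leaves: [64, 86, 2, 8, 27, 95, 94]
Target new root: 416
Try each candidate change and compute the resulting root:
Candidate A: set leaf[2] = 7 -> leaves = [64, 86, 7, 8, 27, 95, 94]
  L0: [64, 86, 7, 8, 27, 95, 94]
  L1: h(64,86)=(64*31+86)%997=76 h(7,8)=(7*31+8)%997=225 h(27,95)=(27*31+95)%997=932 h(94,94)=(94*31+94)%997=17 -> [76, 225, 932, 17]
  L2: h(76,225)=(76*31+225)%997=587 h(932,17)=(932*31+17)%997=993 -> [587, 993]
  L3: h(587,993)=(587*31+993)%997=247 -> [247]
  root = 247 != target 416
Candidate B: set leaf[4] = 55 -> leaves = [64, 86, 2, 8, 55, 95, 94]
  L0: [64, 86, 2, 8, 55, 95, 94]
  L1: h(64,86)=(64*31+86)%997=76 h(2,8)=(2*31+8)%997=70 h(55,95)=(55*31+95)%997=803 h(94,94)=(94*31+94)%997=17 -> [76, 70, 803, 17]
  L2: h(76,70)=(76*31+70)%997=432 h(803,17)=(803*31+17)%997=982 -> [432, 982]
  L3: h(432,982)=(432*31+982)%997=416 -> [416]
  root = 416 == target 416  ** MATCH **
Candidate C: set leaf[3] = 6 -> leaves = [64, 86, 2, 6, 27, 95, 94]
  L0: [64, 86, 2, 6, 27, 95, 94]
  L1: h(64,86)=(64*31+86)%997=76 h(2,6)=(2*31+6)%997=68 h(27,95)=(27*31+95)%997=932 h(94,94)=(94*31+94)%997=17 -> [76, 68, 932, 17]
  L2: h(76,68)=(76*31+68)%997=430 h(932,17)=(932*31+17)%997=993 -> [430, 993]
  L3: h(430,993)=(430*31+993)%997=365 -> [365]
  root = 365 != target 416
Candidate D: set leaf[5] = 53 -> leaves = [64, 86, 2, 8, 27, 53, 94]
  L0: [64, 86, 2, 8, 27, 53, 94]
  L1: h(64,86)=(64*31+86)%997=76 h(2,8)=(2*31+8)%997=70 h(27,53)=(27*31+53)%997=890 h(94,94)=(94*31+94)%997=17 -> [76, 70, 890, 17]
  L2: h(76,70)=(76*31+70)%997=432 h(890,17)=(890*31+17)%997=688 -> [432, 688]
  L3: h(432,688)=(432*31+688)%997=122 -> [122]
  root = 122 != target 416
Candidate B produces the target root.

Answer: B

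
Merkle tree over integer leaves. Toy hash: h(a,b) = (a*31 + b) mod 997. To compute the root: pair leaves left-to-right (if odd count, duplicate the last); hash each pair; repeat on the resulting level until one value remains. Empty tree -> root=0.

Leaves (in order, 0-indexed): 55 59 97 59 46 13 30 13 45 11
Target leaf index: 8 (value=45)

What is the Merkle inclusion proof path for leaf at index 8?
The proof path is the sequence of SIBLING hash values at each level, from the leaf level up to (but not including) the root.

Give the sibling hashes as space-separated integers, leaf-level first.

Answer: 11 409 127 325

Derivation:
L0 (leaves): [55, 59, 97, 59, 46, 13, 30, 13, 45, 11], target index=8
L1: h(55,59)=(55*31+59)%997=767 [pair 0] h(97,59)=(97*31+59)%997=75 [pair 1] h(46,13)=(46*31+13)%997=442 [pair 2] h(30,13)=(30*31+13)%997=943 [pair 3] h(45,11)=(45*31+11)%997=409 [pair 4] -> [767, 75, 442, 943, 409]
  Sibling for proof at L0: 11
L2: h(767,75)=(767*31+75)%997=921 [pair 0] h(442,943)=(442*31+943)%997=687 [pair 1] h(409,409)=(409*31+409)%997=127 [pair 2] -> [921, 687, 127]
  Sibling for proof at L1: 409
L3: h(921,687)=(921*31+687)%997=325 [pair 0] h(127,127)=(127*31+127)%997=76 [pair 1] -> [325, 76]
  Sibling for proof at L2: 127
L4: h(325,76)=(325*31+76)%997=181 [pair 0] -> [181]
  Sibling for proof at L3: 325
Root: 181
Proof path (sibling hashes from leaf to root): [11, 409, 127, 325]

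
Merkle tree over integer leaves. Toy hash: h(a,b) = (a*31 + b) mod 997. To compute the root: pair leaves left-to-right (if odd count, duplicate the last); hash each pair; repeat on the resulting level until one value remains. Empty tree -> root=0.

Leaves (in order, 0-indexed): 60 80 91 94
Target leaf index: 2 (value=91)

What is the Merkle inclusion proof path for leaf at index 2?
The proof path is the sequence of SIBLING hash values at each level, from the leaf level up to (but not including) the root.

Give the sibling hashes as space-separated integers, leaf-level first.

L0 (leaves): [60, 80, 91, 94], target index=2
L1: h(60,80)=(60*31+80)%997=943 [pair 0] h(91,94)=(91*31+94)%997=921 [pair 1] -> [943, 921]
  Sibling for proof at L0: 94
L2: h(943,921)=(943*31+921)%997=244 [pair 0] -> [244]
  Sibling for proof at L1: 943
Root: 244
Proof path (sibling hashes from leaf to root): [94, 943]

Answer: 94 943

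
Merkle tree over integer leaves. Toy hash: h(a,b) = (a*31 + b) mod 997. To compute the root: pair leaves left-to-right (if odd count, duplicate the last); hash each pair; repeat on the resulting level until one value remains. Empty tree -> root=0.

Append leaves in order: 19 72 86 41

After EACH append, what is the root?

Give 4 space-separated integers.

Answer: 19 661 312 267

Derivation:
After append 19 (leaves=[19]):
  L0: [19]
  root=19
After append 72 (leaves=[19, 72]):
  L0: [19, 72]
  L1: h(19,72)=(19*31+72)%997=661 -> [661]
  root=661
After append 86 (leaves=[19, 72, 86]):
  L0: [19, 72, 86]
  L1: h(19,72)=(19*31+72)%997=661 h(86,86)=(86*31+86)%997=758 -> [661, 758]
  L2: h(661,758)=(661*31+758)%997=312 -> [312]
  root=312
After append 41 (leaves=[19, 72, 86, 41]):
  L0: [19, 72, 86, 41]
  L1: h(19,72)=(19*31+72)%997=661 h(86,41)=(86*31+41)%997=713 -> [661, 713]
  L2: h(661,713)=(661*31+713)%997=267 -> [267]
  root=267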